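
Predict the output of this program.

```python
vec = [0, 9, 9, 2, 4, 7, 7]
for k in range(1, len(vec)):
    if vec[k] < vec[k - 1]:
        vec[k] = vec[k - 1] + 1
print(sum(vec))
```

k=1: 9>=0, unchanged → [0, 9, 9, 2, 4, 7, 7]
k=2: 9>=9, unchanged → [0, 9, 9, 2, 4, 7, 7]
k=3: 2<9, vec[3] = 9+1 = 10 → [0, 9, 9, 10, 4, 7, 7]
k=4: 4<10, vec[4] = 10+1 = 11 → [0, 9, 9, 10, 11, 7, 7]
k=5: 7<11, vec[5] = 11+1 = 12 → [0, 9, 9, 10, 11, 12, 7]
k=6: 7<12, vec[6] = 12+1 = 13 → [0, 9, 9, 10, 11, 12, 13]
sum = 64

64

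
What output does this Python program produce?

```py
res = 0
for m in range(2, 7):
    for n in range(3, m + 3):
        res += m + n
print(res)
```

m=2,n=3: res = 0+5 = 5
m=2,n=4: res = 5+6 = 11
m=3,n=3: res = 11+6 = 17
m=3,n=4: res = 17+7 = 24
m=3,n=5: res = 24+8 = 32
m=4,n=3: res = 32+7 = 39
m=4,n=4: res = 39+8 = 47
m=4,n=5: res = 47+9 = 56
m=4,n=6: res = 56+10 = 66
m=5,n=3: res = 66+8 = 74
m=5,n=4: res = 74+9 = 83
m=5,n=5: res = 83+10 = 93
m=5,n=6: res = 93+11 = 104
m=5,n=7: res = 104+12 = 116
m=6,n=3: res = 116+9 = 125
m=6,n=4: res = 125+10 = 135
m=6,n=5: res = 135+11 = 146
m=6,n=6: res = 146+12 = 158
m=6,n=7: res = 158+13 = 171
m=6,n=8: res = 171+14 = 185

185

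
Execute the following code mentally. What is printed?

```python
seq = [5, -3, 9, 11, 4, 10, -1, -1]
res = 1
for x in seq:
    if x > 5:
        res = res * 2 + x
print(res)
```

x=5: not >5
x=-3: not >5
x=9: >5, res = 1*2+9 = 11
x=11: >5, res = 11*2+11 = 33
x=4: not >5
x=10: >5, res = 33*2+10 = 76
x=-1: not >5
x=-1: not >5

76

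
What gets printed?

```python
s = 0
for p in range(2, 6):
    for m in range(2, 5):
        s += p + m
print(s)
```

78

p=2,m=2: s = 0+4 = 4
p=2,m=3: s = 4+5 = 9
p=2,m=4: s = 9+6 = 15
p=3,m=2: s = 15+5 = 20
p=3,m=3: s = 20+6 = 26
p=3,m=4: s = 26+7 = 33
p=4,m=2: s = 33+6 = 39
p=4,m=3: s = 39+7 = 46
p=4,m=4: s = 46+8 = 54
p=5,m=2: s = 54+7 = 61
p=5,m=3: s = 61+8 = 69
p=5,m=4: s = 69+9 = 78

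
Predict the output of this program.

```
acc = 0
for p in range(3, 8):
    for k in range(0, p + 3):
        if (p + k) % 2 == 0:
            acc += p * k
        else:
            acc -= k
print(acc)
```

387

p=3,k=0: odd sum, acc = 0-0 = 0
p=3,k=1: even sum, acc = 0+3 = 3
p=3,k=2: odd sum, acc = 3-2 = 1
p=3,k=3: even sum, acc = 1+9 = 10
p=3,k=4: odd sum, acc = 10-4 = 6
p=3,k=5: even sum, acc = 6+15 = 21
p=4,k=0: even sum, acc = 21+0 = 21
p=4,k=1: odd sum, acc = 21-1 = 20
p=4,k=2: even sum, acc = 20+8 = 28
p=4,k=3: odd sum, acc = 28-3 = 25
p=4,k=4: even sum, acc = 25+16 = 41
p=4,k=5: odd sum, acc = 41-5 = 36
p=4,k=6: even sum, acc = 36+24 = 60
p=5,k=0: odd sum, acc = 60-0 = 60
p=5,k=1: even sum, acc = 60+5 = 65
p=5,k=2: odd sum, acc = 65-2 = 63
p=5,k=3: even sum, acc = 63+15 = 78
p=5,k=4: odd sum, acc = 78-4 = 74
p=5,k=5: even sum, acc = 74+25 = 99
p=5,k=6: odd sum, acc = 99-6 = 93
p=5,k=7: even sum, acc = 93+35 = 128
p=6,k=0: even sum, acc = 128+0 = 128
p=6,k=1: odd sum, acc = 128-1 = 127
p=6,k=2: even sum, acc = 127+12 = 139
p=6,k=3: odd sum, acc = 139-3 = 136
p=6,k=4: even sum, acc = 136+24 = 160
p=6,k=5: odd sum, acc = 160-5 = 155
p=6,k=6: even sum, acc = 155+36 = 191
p=6,k=7: odd sum, acc = 191-7 = 184
p=6,k=8: even sum, acc = 184+48 = 232
p=7,k=0: odd sum, acc = 232-0 = 232
p=7,k=1: even sum, acc = 232+7 = 239
p=7,k=2: odd sum, acc = 239-2 = 237
p=7,k=3: even sum, acc = 237+21 = 258
p=7,k=4: odd sum, acc = 258-4 = 254
p=7,k=5: even sum, acc = 254+35 = 289
p=7,k=6: odd sum, acc = 289-6 = 283
p=7,k=7: even sum, acc = 283+49 = 332
p=7,k=8: odd sum, acc = 332-8 = 324
p=7,k=9: even sum, acc = 324+63 = 387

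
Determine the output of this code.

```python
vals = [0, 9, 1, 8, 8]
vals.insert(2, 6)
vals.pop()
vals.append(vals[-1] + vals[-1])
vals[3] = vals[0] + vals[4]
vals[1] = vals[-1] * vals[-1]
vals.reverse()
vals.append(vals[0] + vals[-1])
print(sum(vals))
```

310

insert 6 at 2 → [0, 9, 6, 1, 8, 8]
pop() removes 8 → [0, 9, 6, 1, 8]
append vals[-1]+vals[-1] = 8+8 = 16 → [0, 9, 6, 1, 8, 16]
vals[3] = vals[0]+vals[4] = 0+8 = 8 → [0, 9, 6, 8, 8, 16]
vals[1] = vals[-1]*vals[-1] = 16*16 = 256 → [0, 256, 6, 8, 8, 16]
reverse → [16, 8, 8, 6, 256, 0]
append vals[0]+vals[-1] = 16+0 = 16 → [16, 8, 8, 6, 256, 0, 16]
sum = 310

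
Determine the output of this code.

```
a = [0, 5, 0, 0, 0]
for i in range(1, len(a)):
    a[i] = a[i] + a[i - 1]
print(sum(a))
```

20

i=1: a[1] = 5+0 = 5 → [0, 5, 0, 0, 0]
i=2: a[2] = 0+5 = 5 → [0, 5, 5, 0, 0]
i=3: a[3] = 0+5 = 5 → [0, 5, 5, 5, 0]
i=4: a[4] = 0+5 = 5 → [0, 5, 5, 5, 5]
sum = 20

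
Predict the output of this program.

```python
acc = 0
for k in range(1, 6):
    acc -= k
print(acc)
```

-15

k=1: acc = 0-1 = -1
k=2: acc = (-1)-2 = -3
k=3: acc = (-3)-3 = -6
k=4: acc = (-6)-4 = -10
k=5: acc = (-10)-5 = -15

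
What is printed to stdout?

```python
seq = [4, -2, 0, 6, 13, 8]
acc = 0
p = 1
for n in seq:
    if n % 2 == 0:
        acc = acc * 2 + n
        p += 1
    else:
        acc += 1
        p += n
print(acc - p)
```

51

n=4: even, acc = 0*2+4 = 4; p=2
n=-2: even, acc = 4*2+(-2) = 6; p=3
n=0: even, acc = 6*2+0 = 12; p=4
n=6: even, acc = 12*2+6 = 30; p=5
n=13: not even, acc = 30+1 = 31; p=18
n=8: even, acc = 31*2+8 = 70; p=19
acc-p = 70-19 = 51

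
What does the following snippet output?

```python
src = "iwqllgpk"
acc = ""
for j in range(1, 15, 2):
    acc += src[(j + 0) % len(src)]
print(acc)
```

j=1: add src[1]='w' → 'w'
j=3: add src[3]='l' → 'wl'
j=5: add src[5]='g' → 'wlg'
j=7: add src[7]='k' → 'wlgk'
j=9: add src[1]='w' → 'wlgkw'
j=11: add src[3]='l' → 'wlgkwl'
j=13: add src[5]='g' → 'wlgkwlg'

wlgkwlg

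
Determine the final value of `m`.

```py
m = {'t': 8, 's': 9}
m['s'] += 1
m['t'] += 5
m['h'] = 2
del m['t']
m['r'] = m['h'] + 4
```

m['s'] = 9+1 = 10 → {'t': 8, 's': 10}
m['t'] = 8+5 = 13 → {'t': 13, 's': 10}
m['h'] = 2 → {'t': 13, 's': 10, 'h': 2}
del 't' → {'s': 10, 'h': 2}
m['r'] = m['h']+4 = 6 → {'s': 10, 'h': 2, 'r': 6}

{'s': 10, 'h': 2, 'r': 6}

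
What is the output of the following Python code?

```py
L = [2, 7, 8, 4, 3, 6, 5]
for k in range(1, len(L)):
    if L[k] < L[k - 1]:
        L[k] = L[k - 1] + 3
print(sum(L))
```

79

k=1: 7>=2, unchanged → [2, 7, 8, 4, 3, 6, 5]
k=2: 8>=7, unchanged → [2, 7, 8, 4, 3, 6, 5]
k=3: 4<8, L[3] = 8+3 = 11 → [2, 7, 8, 11, 3, 6, 5]
k=4: 3<11, L[4] = 11+3 = 14 → [2, 7, 8, 11, 14, 6, 5]
k=5: 6<14, L[5] = 14+3 = 17 → [2, 7, 8, 11, 14, 17, 5]
k=6: 5<17, L[6] = 17+3 = 20 → [2, 7, 8, 11, 14, 17, 20]
sum = 79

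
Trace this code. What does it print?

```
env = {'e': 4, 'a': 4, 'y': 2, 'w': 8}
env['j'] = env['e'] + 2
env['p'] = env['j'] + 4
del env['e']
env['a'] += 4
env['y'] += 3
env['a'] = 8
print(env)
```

{'a': 8, 'y': 5, 'w': 8, 'j': 6, 'p': 10}

env['j'] = env['e']+2 = 6 → {'e': 4, 'a': 4, 'y': 2, 'w': 8, 'j': 6}
env['p'] = env['j']+4 = 10 → {'e': 4, 'a': 4, 'y': 2, 'w': 8, 'j': 6, 'p': 10}
del 'e' → {'a': 4, 'y': 2, 'w': 8, 'j': 6, 'p': 10}
env['a'] = 4+4 = 8 → {'a': 8, 'y': 2, 'w': 8, 'j': 6, 'p': 10}
env['y'] = 2+3 = 5 → {'a': 8, 'y': 5, 'w': 8, 'j': 6, 'p': 10}
env['a'] = 8 → {'a': 8, 'y': 5, 'w': 8, 'j': 6, 'p': 10}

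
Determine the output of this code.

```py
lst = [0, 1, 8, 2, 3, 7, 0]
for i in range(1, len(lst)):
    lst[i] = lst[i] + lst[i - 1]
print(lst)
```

[0, 1, 9, 11, 14, 21, 21]

i=1: lst[1] = 1+0 = 1 → [0, 1, 8, 2, 3, 7, 0]
i=2: lst[2] = 8+1 = 9 → [0, 1, 9, 2, 3, 7, 0]
i=3: lst[3] = 2+9 = 11 → [0, 1, 9, 11, 3, 7, 0]
i=4: lst[4] = 3+11 = 14 → [0, 1, 9, 11, 14, 7, 0]
i=5: lst[5] = 7+14 = 21 → [0, 1, 9, 11, 14, 21, 0]
i=6: lst[6] = 0+21 = 21 → [0, 1, 9, 11, 14, 21, 21]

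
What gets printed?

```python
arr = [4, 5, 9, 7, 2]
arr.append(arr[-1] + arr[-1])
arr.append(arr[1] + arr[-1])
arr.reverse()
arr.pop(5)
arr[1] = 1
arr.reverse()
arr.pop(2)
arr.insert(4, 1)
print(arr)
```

[4, 9, 2, 1, 1, 9]

append arr[-1]+arr[-1] = 2+2 = 4 → [4, 5, 9, 7, 2, 4]
append arr[1]+arr[-1] = 5+4 = 9 → [4, 5, 9, 7, 2, 4, 9]
reverse → [9, 4, 2, 7, 9, 5, 4]
pop(5) removes 5 → [9, 4, 2, 7, 9, 4]
arr[1] = 1 → [9, 1, 2, 7, 9, 4]
reverse → [4, 9, 7, 2, 1, 9]
pop(2) removes 7 → [4, 9, 2, 1, 9]
insert 1 at 4 → [4, 9, 2, 1, 1, 9]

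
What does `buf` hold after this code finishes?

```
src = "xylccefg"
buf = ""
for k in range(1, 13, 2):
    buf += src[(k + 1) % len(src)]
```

'lcfxlc'

k=1: add src[2]='l' → 'l'
k=3: add src[4]='c' → 'lc'
k=5: add src[6]='f' → 'lcf'
k=7: add src[0]='x' → 'lcfx'
k=9: add src[2]='l' → 'lcfxl'
k=11: add src[4]='c' → 'lcfxlc'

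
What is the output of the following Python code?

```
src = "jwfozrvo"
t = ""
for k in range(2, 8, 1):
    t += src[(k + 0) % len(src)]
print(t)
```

fozrvo

k=2: add src[2]='f' → 'f'
k=3: add src[3]='o' → 'fo'
k=4: add src[4]='z' → 'foz'
k=5: add src[5]='r' → 'fozr'
k=6: add src[6]='v' → 'fozrv'
k=7: add src[7]='o' → 'fozrvo'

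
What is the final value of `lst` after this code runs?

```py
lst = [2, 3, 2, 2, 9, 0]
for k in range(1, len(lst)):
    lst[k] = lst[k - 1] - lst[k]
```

k=1: lst[1] = 2-3 = -1 → [2, -1, 2, 2, 9, 0]
k=2: lst[2] = (-1)-2 = -3 → [2, -1, -3, 2, 9, 0]
k=3: lst[3] = (-3)-2 = -5 → [2, -1, -3, -5, 9, 0]
k=4: lst[4] = (-5)-9 = -14 → [2, -1, -3, -5, -14, 0]
k=5: lst[5] = (-14)-0 = -14 → [2, -1, -3, -5, -14, -14]

[2, -1, -3, -5, -14, -14]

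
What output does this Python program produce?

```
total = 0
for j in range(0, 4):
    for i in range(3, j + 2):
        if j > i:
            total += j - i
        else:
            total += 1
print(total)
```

j=2,i=3: not 2>3, total = 0+1 = 1
j=3,i=3: not 3>3, total = 1+1 = 2
j=3,i=4: not 3>4, total = 2+1 = 3

3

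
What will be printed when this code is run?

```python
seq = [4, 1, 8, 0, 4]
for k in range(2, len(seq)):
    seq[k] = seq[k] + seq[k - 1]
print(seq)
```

k=2: seq[2] = 8+1 = 9 → [4, 1, 9, 0, 4]
k=3: seq[3] = 0+9 = 9 → [4, 1, 9, 9, 4]
k=4: seq[4] = 4+9 = 13 → [4, 1, 9, 9, 13]

[4, 1, 9, 9, 13]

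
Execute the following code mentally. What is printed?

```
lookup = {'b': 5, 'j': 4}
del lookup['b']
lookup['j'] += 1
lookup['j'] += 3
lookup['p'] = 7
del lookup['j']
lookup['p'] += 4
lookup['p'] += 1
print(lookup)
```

del 'b' → {'j': 4}
lookup['j'] = 4+1 = 5 → {'j': 5}
lookup['j'] = 5+3 = 8 → {'j': 8}
lookup['p'] = 7 → {'j': 8, 'p': 7}
del 'j' → {'p': 7}
lookup['p'] = 7+4 = 11 → {'p': 11}
lookup['p'] = 11+1 = 12 → {'p': 12}

{'p': 12}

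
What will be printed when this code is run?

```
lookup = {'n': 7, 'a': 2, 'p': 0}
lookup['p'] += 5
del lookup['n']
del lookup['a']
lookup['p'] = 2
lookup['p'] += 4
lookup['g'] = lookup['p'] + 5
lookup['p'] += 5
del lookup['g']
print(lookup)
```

{'p': 11}

lookup['p'] = 0+5 = 5 → {'n': 7, 'a': 2, 'p': 5}
del 'n' → {'a': 2, 'p': 5}
del 'a' → {'p': 5}
lookup['p'] = 2 → {'p': 2}
lookup['p'] = 2+4 = 6 → {'p': 6}
lookup['g'] = lookup['p']+5 = 11 → {'p': 6, 'g': 11}
lookup['p'] = 6+5 = 11 → {'p': 11, 'g': 11}
del 'g' → {'p': 11}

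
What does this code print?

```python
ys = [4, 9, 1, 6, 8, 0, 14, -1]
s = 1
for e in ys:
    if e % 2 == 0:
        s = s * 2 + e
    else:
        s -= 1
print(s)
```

157

e=4: even, s = 1*2+4 = 6
e=9: not even, s = 6-1 = 5
e=1: not even, s = 5-1 = 4
e=6: even, s = 4*2+6 = 14
e=8: even, s = 14*2+8 = 36
e=0: even, s = 36*2+0 = 72
e=14: even, s = 72*2+14 = 158
e=-1: not even, s = 158-1 = 157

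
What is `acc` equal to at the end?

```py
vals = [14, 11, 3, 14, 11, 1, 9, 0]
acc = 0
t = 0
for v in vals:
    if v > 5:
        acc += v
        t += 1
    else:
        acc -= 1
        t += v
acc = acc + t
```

v=14: >5, acc = 0+14 = 14; t=1
v=11: >5, acc = 14+11 = 25; t=2
v=3: not >5, acc = 25-1 = 24; t=5
v=14: >5, acc = 24+14 = 38; t=6
v=11: >5, acc = 38+11 = 49; t=7
v=1: not >5, acc = 49-1 = 48; t=8
v=9: >5, acc = 48+9 = 57; t=9
v=0: not >5, acc = 57-1 = 56; t=9
acc+t = 56+9 = 65

65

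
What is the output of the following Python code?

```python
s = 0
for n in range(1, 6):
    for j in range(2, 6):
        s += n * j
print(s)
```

n=1,j=2: s = 0+2 = 2
n=1,j=3: s = 2+3 = 5
n=1,j=4: s = 5+4 = 9
n=1,j=5: s = 9+5 = 14
n=2,j=2: s = 14+4 = 18
n=2,j=3: s = 18+6 = 24
n=2,j=4: s = 24+8 = 32
n=2,j=5: s = 32+10 = 42
n=3,j=2: s = 42+6 = 48
n=3,j=3: s = 48+9 = 57
n=3,j=4: s = 57+12 = 69
n=3,j=5: s = 69+15 = 84
n=4,j=2: s = 84+8 = 92
n=4,j=3: s = 92+12 = 104
n=4,j=4: s = 104+16 = 120
n=4,j=5: s = 120+20 = 140
n=5,j=2: s = 140+10 = 150
n=5,j=3: s = 150+15 = 165
n=5,j=4: s = 165+20 = 185
n=5,j=5: s = 185+25 = 210

210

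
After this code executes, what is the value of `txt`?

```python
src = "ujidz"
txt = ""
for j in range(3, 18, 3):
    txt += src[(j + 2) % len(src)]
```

'udjzi'

j=3: add src[0]='u' → 'u'
j=6: add src[3]='d' → 'ud'
j=9: add src[1]='j' → 'udj'
j=12: add src[4]='z' → 'udjz'
j=15: add src[2]='i' → 'udjzi'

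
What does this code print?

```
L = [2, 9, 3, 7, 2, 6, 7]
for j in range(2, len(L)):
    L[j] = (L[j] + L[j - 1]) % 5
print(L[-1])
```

4

j=2: L[2] = (3+9)%5 = 2 → [2, 9, 2, 7, 2, 6, 7]
j=3: L[3] = (7+2)%5 = 4 → [2, 9, 2, 4, 2, 6, 7]
j=4: L[4] = (2+4)%5 = 1 → [2, 9, 2, 4, 1, 6, 7]
j=5: L[5] = (6+1)%5 = 2 → [2, 9, 2, 4, 1, 2, 7]
j=6: L[6] = (7+2)%5 = 4 → [2, 9, 2, 4, 1, 2, 4]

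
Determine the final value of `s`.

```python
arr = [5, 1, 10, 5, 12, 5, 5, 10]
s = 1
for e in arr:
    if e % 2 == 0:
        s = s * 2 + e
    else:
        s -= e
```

-6

e=5: not even, s = 1-5 = -4
e=1: not even, s = (-4)-1 = -5
e=10: even, s = (-5)*2+10 = 0
e=5: not even, s = 0-5 = -5
e=12: even, s = (-5)*2+12 = 2
e=5: not even, s = 2-5 = -3
e=5: not even, s = (-3)-5 = -8
e=10: even, s = (-8)*2+10 = -6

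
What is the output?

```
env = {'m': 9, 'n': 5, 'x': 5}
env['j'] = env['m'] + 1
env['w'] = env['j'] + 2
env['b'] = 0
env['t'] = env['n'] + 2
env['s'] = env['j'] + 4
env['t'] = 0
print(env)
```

env['j'] = env['m']+1 = 10 → {'m': 9, 'n': 5, 'x': 5, 'j': 10}
env['w'] = env['j']+2 = 12 → {'m': 9, 'n': 5, 'x': 5, 'j': 10, 'w': 12}
env['b'] = 0 → {'m': 9, 'n': 5, 'x': 5, 'j': 10, 'w': 12, 'b': 0}
env['t'] = env['n']+2 = 7 → {'m': 9, 'n': 5, 'x': 5, 'j': 10, 'w': 12, 'b': 0, 't': 7}
env['s'] = env['j']+4 = 14 → {'m': 9, 'n': 5, 'x': 5, 'j': 10, 'w': 12, 'b': 0, 't': 7, 's': 14}
env['t'] = 0 → {'m': 9, 'n': 5, 'x': 5, 'j': 10, 'w': 12, 'b': 0, 't': 0, 's': 14}

{'m': 9, 'n': 5, 'x': 5, 'j': 10, 'w': 12, 'b': 0, 't': 0, 's': 14}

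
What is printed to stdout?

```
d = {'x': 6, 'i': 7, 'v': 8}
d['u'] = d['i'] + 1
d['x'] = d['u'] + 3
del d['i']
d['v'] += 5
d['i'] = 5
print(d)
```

{'x': 11, 'v': 13, 'u': 8, 'i': 5}

d['u'] = d['i']+1 = 8 → {'x': 6, 'i': 7, 'v': 8, 'u': 8}
d['x'] = d['u']+3 = 11 → {'x': 11, 'i': 7, 'v': 8, 'u': 8}
del 'i' → {'x': 11, 'v': 8, 'u': 8}
d['v'] = 8+5 = 13 → {'x': 11, 'v': 13, 'u': 8}
d['i'] = 5 → {'x': 11, 'v': 13, 'u': 8, 'i': 5}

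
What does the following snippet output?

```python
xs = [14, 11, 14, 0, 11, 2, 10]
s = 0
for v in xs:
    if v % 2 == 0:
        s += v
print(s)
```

v=14: even, s = 0+14 = 14
v=11: not even
v=14: even, s = 14+14 = 28
v=0: even, s = 28+0 = 28
v=11: not even
v=2: even, s = 28+2 = 30
v=10: even, s = 30+10 = 40

40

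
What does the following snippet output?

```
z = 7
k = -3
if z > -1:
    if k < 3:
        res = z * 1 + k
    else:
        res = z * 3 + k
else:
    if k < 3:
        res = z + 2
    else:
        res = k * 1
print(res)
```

4

z=7, k=-3
z > -1 is True; k < 3 is True
→ res = z * 1 + k = 4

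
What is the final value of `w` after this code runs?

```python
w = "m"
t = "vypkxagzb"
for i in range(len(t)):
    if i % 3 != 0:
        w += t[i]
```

'mypxazb'

i=0: skip
i=1: add 'y' → 'my'
i=2: add 'p' → 'myp'
i=3: skip
i=4: add 'x' → 'mypx'
i=5: add 'a' → 'mypxa'
i=6: skip
i=7: add 'z' → 'mypxaz'
i=8: add 'b' → 'mypxazb'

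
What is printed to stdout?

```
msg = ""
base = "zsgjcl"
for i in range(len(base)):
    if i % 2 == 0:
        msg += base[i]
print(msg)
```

zgc

i=0: add 'z' → 'z'
i=1: skip
i=2: add 'g' → 'zg'
i=3: skip
i=4: add 'c' → 'zgc'
i=5: skip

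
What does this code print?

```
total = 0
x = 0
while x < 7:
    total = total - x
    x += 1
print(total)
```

-21

x=0: total = 0-0 = 0
x=1: total = 0-1 = -1
x=2: total = (-1)-2 = -3
x=3: total = (-3)-3 = -6
x=4: total = (-6)-4 = -10
x=5: total = (-10)-5 = -15
x=6: total = (-15)-6 = -21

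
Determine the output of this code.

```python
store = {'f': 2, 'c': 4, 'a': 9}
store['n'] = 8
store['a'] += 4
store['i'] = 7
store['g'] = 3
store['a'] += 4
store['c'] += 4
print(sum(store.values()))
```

45

store['n'] = 8 → {'f': 2, 'c': 4, 'a': 9, 'n': 8}
store['a'] = 9+4 = 13 → {'f': 2, 'c': 4, 'a': 13, 'n': 8}
store['i'] = 7 → {'f': 2, 'c': 4, 'a': 13, 'n': 8, 'i': 7}
store['g'] = 3 → {'f': 2, 'c': 4, 'a': 13, 'n': 8, 'i': 7, 'g': 3}
store['a'] = 13+4 = 17 → {'f': 2, 'c': 4, 'a': 17, 'n': 8, 'i': 7, 'g': 3}
store['c'] = 4+4 = 8 → {'f': 2, 'c': 8, 'a': 17, 'n': 8, 'i': 7, 'g': 3}
sum of values = 45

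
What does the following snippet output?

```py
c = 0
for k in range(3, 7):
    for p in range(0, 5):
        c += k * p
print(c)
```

180

k=3,p=0: c = 0+0 = 0
k=3,p=1: c = 0+3 = 3
k=3,p=2: c = 3+6 = 9
k=3,p=3: c = 9+9 = 18
k=3,p=4: c = 18+12 = 30
k=4,p=0: c = 30+0 = 30
k=4,p=1: c = 30+4 = 34
k=4,p=2: c = 34+8 = 42
k=4,p=3: c = 42+12 = 54
k=4,p=4: c = 54+16 = 70
k=5,p=0: c = 70+0 = 70
k=5,p=1: c = 70+5 = 75
k=5,p=2: c = 75+10 = 85
k=5,p=3: c = 85+15 = 100
k=5,p=4: c = 100+20 = 120
k=6,p=0: c = 120+0 = 120
k=6,p=1: c = 120+6 = 126
k=6,p=2: c = 126+12 = 138
k=6,p=3: c = 138+18 = 156
k=6,p=4: c = 156+24 = 180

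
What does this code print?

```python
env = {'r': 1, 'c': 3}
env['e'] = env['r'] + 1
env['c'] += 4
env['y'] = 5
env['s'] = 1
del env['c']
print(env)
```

{'r': 1, 'e': 2, 'y': 5, 's': 1}

env['e'] = env['r']+1 = 2 → {'r': 1, 'c': 3, 'e': 2}
env['c'] = 3+4 = 7 → {'r': 1, 'c': 7, 'e': 2}
env['y'] = 5 → {'r': 1, 'c': 7, 'e': 2, 'y': 5}
env['s'] = 1 → {'r': 1, 'c': 7, 'e': 2, 'y': 5, 's': 1}
del 'c' → {'r': 1, 'e': 2, 'y': 5, 's': 1}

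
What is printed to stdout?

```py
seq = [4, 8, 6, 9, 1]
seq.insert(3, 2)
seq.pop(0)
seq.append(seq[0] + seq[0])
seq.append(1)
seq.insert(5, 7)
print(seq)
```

insert 2 at 3 → [4, 8, 6, 2, 9, 1]
pop(0) removes 4 → [8, 6, 2, 9, 1]
append seq[0]+seq[0] = 8+8 = 16 → [8, 6, 2, 9, 1, 16]
append 1 → [8, 6, 2, 9, 1, 16, 1]
insert 7 at 5 → [8, 6, 2, 9, 1, 7, 16, 1]

[8, 6, 2, 9, 1, 7, 16, 1]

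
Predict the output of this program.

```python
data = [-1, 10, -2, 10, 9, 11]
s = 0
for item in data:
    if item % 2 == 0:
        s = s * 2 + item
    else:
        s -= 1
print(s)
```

36

item=-1: not even, s = 0-1 = -1
item=10: even, s = (-1)*2+10 = 8
item=-2: even, s = 8*2+(-2) = 14
item=10: even, s = 14*2+10 = 38
item=9: not even, s = 38-1 = 37
item=11: not even, s = 37-1 = 36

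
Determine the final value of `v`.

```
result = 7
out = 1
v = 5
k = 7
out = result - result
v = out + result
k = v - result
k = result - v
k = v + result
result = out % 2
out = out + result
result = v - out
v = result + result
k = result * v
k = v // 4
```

out = 7-7 = 0
v = 0+7 = 7
k = 7-7 = 0
k = 7-7 = 0
k = 7+7 = 14
result = 0%2 = 0
out = 0+0 = 0
result = 7-0 = 7
v = 7+7 = 14
k = 7*14 = 98
k = 14//4 = 3

14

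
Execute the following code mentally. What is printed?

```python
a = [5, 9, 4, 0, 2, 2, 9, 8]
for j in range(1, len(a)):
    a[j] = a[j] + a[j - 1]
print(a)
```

[5, 14, 18, 18, 20, 22, 31, 39]

j=1: a[1] = 9+5 = 14 → [5, 14, 4, 0, 2, 2, 9, 8]
j=2: a[2] = 4+14 = 18 → [5, 14, 18, 0, 2, 2, 9, 8]
j=3: a[3] = 0+18 = 18 → [5, 14, 18, 18, 2, 2, 9, 8]
j=4: a[4] = 2+18 = 20 → [5, 14, 18, 18, 20, 2, 9, 8]
j=5: a[5] = 2+20 = 22 → [5, 14, 18, 18, 20, 22, 9, 8]
j=6: a[6] = 9+22 = 31 → [5, 14, 18, 18, 20, 22, 31, 8]
j=7: a[7] = 8+31 = 39 → [5, 14, 18, 18, 20, 22, 31, 39]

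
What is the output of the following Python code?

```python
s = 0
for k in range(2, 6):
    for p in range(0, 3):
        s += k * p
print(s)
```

k=2,p=0: s = 0+0 = 0
k=2,p=1: s = 0+2 = 2
k=2,p=2: s = 2+4 = 6
k=3,p=0: s = 6+0 = 6
k=3,p=1: s = 6+3 = 9
k=3,p=2: s = 9+6 = 15
k=4,p=0: s = 15+0 = 15
k=4,p=1: s = 15+4 = 19
k=4,p=2: s = 19+8 = 27
k=5,p=0: s = 27+0 = 27
k=5,p=1: s = 27+5 = 32
k=5,p=2: s = 32+10 = 42

42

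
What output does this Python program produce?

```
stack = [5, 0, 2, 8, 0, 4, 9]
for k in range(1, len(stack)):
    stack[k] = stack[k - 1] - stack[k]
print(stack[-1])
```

-18

k=1: stack[1] = 5-0 = 5 → [5, 5, 2, 8, 0, 4, 9]
k=2: stack[2] = 5-2 = 3 → [5, 5, 3, 8, 0, 4, 9]
k=3: stack[3] = 3-8 = -5 → [5, 5, 3, -5, 0, 4, 9]
k=4: stack[4] = (-5)-0 = -5 → [5, 5, 3, -5, -5, 4, 9]
k=5: stack[5] = (-5)-4 = -9 → [5, 5, 3, -5, -5, -9, 9]
k=6: stack[6] = (-9)-9 = -18 → [5, 5, 3, -5, -5, -9, -18]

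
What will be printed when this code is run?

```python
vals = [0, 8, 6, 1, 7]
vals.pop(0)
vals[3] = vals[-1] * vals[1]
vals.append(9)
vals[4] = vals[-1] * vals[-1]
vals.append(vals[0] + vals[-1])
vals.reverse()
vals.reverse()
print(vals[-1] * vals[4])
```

pop(0) removes 0 → [8, 6, 1, 7]
vals[3] = vals[-1]*vals[1] = 7*6 = 42 → [8, 6, 1, 42]
append 9 → [8, 6, 1, 42, 9]
vals[4] = vals[-1]*vals[-1] = 9*9 = 81 → [8, 6, 1, 42, 81]
append vals[0]+vals[-1] = 8+81 = 89 → [8, 6, 1, 42, 81, 89]
reverse → [89, 81, 42, 1, 6, 8]
reverse → [8, 6, 1, 42, 81, 89]
vals[-1]*vals[4] = 89*81 = 7209

7209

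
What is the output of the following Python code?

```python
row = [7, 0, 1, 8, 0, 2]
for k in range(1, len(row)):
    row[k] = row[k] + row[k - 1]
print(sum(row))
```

72

k=1: row[1] = 0+7 = 7 → [7, 7, 1, 8, 0, 2]
k=2: row[2] = 1+7 = 8 → [7, 7, 8, 8, 0, 2]
k=3: row[3] = 8+8 = 16 → [7, 7, 8, 16, 0, 2]
k=4: row[4] = 0+16 = 16 → [7, 7, 8, 16, 16, 2]
k=5: row[5] = 2+16 = 18 → [7, 7, 8, 16, 16, 18]
sum = 72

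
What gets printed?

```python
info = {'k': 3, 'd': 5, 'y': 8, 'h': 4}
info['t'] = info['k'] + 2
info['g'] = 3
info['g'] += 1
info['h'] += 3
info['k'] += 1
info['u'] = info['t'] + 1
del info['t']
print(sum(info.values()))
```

info['t'] = info['k']+2 = 5 → {'k': 3, 'd': 5, 'y': 8, 'h': 4, 't': 5}
info['g'] = 3 → {'k': 3, 'd': 5, 'y': 8, 'h': 4, 't': 5, 'g': 3}
info['g'] = 3+1 = 4 → {'k': 3, 'd': 5, 'y': 8, 'h': 4, 't': 5, 'g': 4}
info['h'] = 4+3 = 7 → {'k': 3, 'd': 5, 'y': 8, 'h': 7, 't': 5, 'g': 4}
info['k'] = 3+1 = 4 → {'k': 4, 'd': 5, 'y': 8, 'h': 7, 't': 5, 'g': 4}
info['u'] = info['t']+1 = 6 → {'k': 4, 'd': 5, 'y': 8, 'h': 7, 't': 5, 'g': 4, 'u': 6}
del 't' → {'k': 4, 'd': 5, 'y': 8, 'h': 7, 'g': 4, 'u': 6}
sum of values = 34

34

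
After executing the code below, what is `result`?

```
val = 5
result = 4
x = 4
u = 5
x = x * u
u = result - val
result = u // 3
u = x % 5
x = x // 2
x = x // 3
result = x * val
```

x = 4*5 = 20
u = 4-5 = -1
result = (-1)//3 = -1
u = 20%5 = 0
x = 20//2 = 10
x = 10//3 = 3
result = 3*5 = 15

15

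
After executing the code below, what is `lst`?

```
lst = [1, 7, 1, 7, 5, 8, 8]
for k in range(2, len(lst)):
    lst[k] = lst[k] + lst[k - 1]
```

[1, 7, 8, 15, 20, 28, 36]

k=2: lst[2] = 1+7 = 8 → [1, 7, 8, 7, 5, 8, 8]
k=3: lst[3] = 7+8 = 15 → [1, 7, 8, 15, 5, 8, 8]
k=4: lst[4] = 5+15 = 20 → [1, 7, 8, 15, 20, 8, 8]
k=5: lst[5] = 8+20 = 28 → [1, 7, 8, 15, 20, 28, 8]
k=6: lst[6] = 8+28 = 36 → [1, 7, 8, 15, 20, 28, 36]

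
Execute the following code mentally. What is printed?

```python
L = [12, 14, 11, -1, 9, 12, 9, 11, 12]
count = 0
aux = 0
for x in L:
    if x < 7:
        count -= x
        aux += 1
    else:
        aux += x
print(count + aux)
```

92

x=12: not <7; aux=12
x=14: not <7; aux=26
x=11: not <7; aux=37
x=-1: <7, count = 0-(-1) = 1; aux=38
x=9: not <7; aux=47
x=12: not <7; aux=59
x=9: not <7; aux=68
x=11: not <7; aux=79
x=12: not <7; aux=91
count+aux = 1+91 = 92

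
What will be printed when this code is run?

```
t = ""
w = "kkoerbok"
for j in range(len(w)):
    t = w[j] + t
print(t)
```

j=0: prepend 'k' → 'k'
j=1: prepend 'k' → 'kk'
j=2: prepend 'o' → 'okk'
j=3: prepend 'e' → 'eokk'
j=4: prepend 'r' → 'reokk'
j=5: prepend 'b' → 'breokk'
j=6: prepend 'o' → 'obreokk'
j=7: prepend 'k' → 'kobreokk'

kobreokk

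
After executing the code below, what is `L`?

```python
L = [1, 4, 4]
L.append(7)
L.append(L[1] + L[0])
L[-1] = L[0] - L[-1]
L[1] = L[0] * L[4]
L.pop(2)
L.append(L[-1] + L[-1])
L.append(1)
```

[1, -4, 7, -4, -8, 1]

append 7 → [1, 4, 4, 7]
append L[1]+L[0] = 4+1 = 5 → [1, 4, 4, 7, 5]
L[-1] = L[0]-L[-1] = 1-5 = -4 → [1, 4, 4, 7, -4]
L[1] = L[0]*L[4] = 1*(-4) = -4 → [1, -4, 4, 7, -4]
pop(2) removes 4 → [1, -4, 7, -4]
append L[-1]+L[-1] = (-4)+(-4) = -8 → [1, -4, 7, -4, -8]
append 1 → [1, -4, 7, -4, -8, 1]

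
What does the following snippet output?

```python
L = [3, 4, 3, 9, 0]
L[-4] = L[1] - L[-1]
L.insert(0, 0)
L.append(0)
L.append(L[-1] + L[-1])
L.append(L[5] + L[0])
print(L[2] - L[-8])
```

1

L[-4] = L[1]-L[-1] = 4-0 = 4 → [3, 4, 3, 9, 0]
insert 0 at 0 → [0, 3, 4, 3, 9, 0]
append 0 → [0, 3, 4, 3, 9, 0, 0]
append L[-1]+L[-1] = 0+0 = 0 → [0, 3, 4, 3, 9, 0, 0, 0]
append L[5]+L[0] = 0+0 = 0 → [0, 3, 4, 3, 9, 0, 0, 0, 0]
L[2]-L[-8] = 4-3 = 1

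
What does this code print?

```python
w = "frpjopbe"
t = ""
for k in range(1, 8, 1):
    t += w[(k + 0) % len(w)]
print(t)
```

k=1: add w[1]='r' → 'r'
k=2: add w[2]='p' → 'rp'
k=3: add w[3]='j' → 'rpj'
k=4: add w[4]='o' → 'rpjo'
k=5: add w[5]='p' → 'rpjop'
k=6: add w[6]='b' → 'rpjopb'
k=7: add w[7]='e' → 'rpjopbe'

rpjopbe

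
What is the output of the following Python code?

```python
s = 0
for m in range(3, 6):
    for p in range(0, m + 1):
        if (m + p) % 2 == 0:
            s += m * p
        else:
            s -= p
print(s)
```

69

m=3,p=0: odd sum, s = 0-0 = 0
m=3,p=1: even sum, s = 0+3 = 3
m=3,p=2: odd sum, s = 3-2 = 1
m=3,p=3: even sum, s = 1+9 = 10
m=4,p=0: even sum, s = 10+0 = 10
m=4,p=1: odd sum, s = 10-1 = 9
m=4,p=2: even sum, s = 9+8 = 17
m=4,p=3: odd sum, s = 17-3 = 14
m=4,p=4: even sum, s = 14+16 = 30
m=5,p=0: odd sum, s = 30-0 = 30
m=5,p=1: even sum, s = 30+5 = 35
m=5,p=2: odd sum, s = 35-2 = 33
m=5,p=3: even sum, s = 33+15 = 48
m=5,p=4: odd sum, s = 48-4 = 44
m=5,p=5: even sum, s = 44+25 = 69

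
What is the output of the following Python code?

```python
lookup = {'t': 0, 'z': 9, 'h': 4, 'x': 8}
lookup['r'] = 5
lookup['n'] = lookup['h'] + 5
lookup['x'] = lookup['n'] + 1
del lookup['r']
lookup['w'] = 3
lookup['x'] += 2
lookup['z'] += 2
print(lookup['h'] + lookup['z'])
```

lookup['r'] = 5 → {'t': 0, 'z': 9, 'h': 4, 'x': 8, 'r': 5}
lookup['n'] = lookup['h']+5 = 9 → {'t': 0, 'z': 9, 'h': 4, 'x': 8, 'r': 5, 'n': 9}
lookup['x'] = lookup['n']+1 = 10 → {'t': 0, 'z': 9, 'h': 4, 'x': 10, 'r': 5, 'n': 9}
del 'r' → {'t': 0, 'z': 9, 'h': 4, 'x': 10, 'n': 9}
lookup['w'] = 3 → {'t': 0, 'z': 9, 'h': 4, 'x': 10, 'n': 9, 'w': 3}
lookup['x'] = 10+2 = 12 → {'t': 0, 'z': 9, 'h': 4, 'x': 12, 'n': 9, 'w': 3}
lookup['z'] = 9+2 = 11 → {'t': 0, 'z': 11, 'h': 4, 'x': 12, 'n': 9, 'w': 3}
lookup['h']+lookup['z'] = 4+11 = 15

15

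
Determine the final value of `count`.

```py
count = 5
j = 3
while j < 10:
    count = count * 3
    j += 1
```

j=3: count = 5*3 = 15
j=4: count = 15*3 = 45
j=5: count = 45*3 = 135
j=6: count = 135*3 = 405
j=7: count = 405*3 = 1215
j=8: count = 1215*3 = 3645
j=9: count = 3645*3 = 10935

10935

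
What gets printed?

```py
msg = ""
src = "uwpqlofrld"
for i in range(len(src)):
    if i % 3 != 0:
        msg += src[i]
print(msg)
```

wplorl

i=0: skip
i=1: add 'w' → 'w'
i=2: add 'p' → 'wp'
i=3: skip
i=4: add 'l' → 'wpl'
i=5: add 'o' → 'wplo'
i=6: skip
i=7: add 'r' → 'wplor'
i=8: add 'l' → 'wplorl'
i=9: skip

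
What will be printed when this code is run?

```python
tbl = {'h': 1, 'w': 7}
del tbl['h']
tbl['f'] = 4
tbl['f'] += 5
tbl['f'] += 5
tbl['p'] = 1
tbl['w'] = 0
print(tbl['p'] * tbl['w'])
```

0

del 'h' → {'w': 7}
tbl['f'] = 4 → {'w': 7, 'f': 4}
tbl['f'] = 4+5 = 9 → {'w': 7, 'f': 9}
tbl['f'] = 9+5 = 14 → {'w': 7, 'f': 14}
tbl['p'] = 1 → {'w': 7, 'f': 14, 'p': 1}
tbl['w'] = 0 → {'w': 0, 'f': 14, 'p': 1}
tbl['p']*tbl['w'] = 1*0 = 0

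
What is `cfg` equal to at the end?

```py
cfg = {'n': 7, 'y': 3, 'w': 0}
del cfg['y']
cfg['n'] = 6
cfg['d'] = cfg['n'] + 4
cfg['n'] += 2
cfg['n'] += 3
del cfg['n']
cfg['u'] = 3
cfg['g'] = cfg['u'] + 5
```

del 'y' → {'n': 7, 'w': 0}
cfg['n'] = 6 → {'n': 6, 'w': 0}
cfg['d'] = cfg['n']+4 = 10 → {'n': 6, 'w': 0, 'd': 10}
cfg['n'] = 6+2 = 8 → {'n': 8, 'w': 0, 'd': 10}
cfg['n'] = 8+3 = 11 → {'n': 11, 'w': 0, 'd': 10}
del 'n' → {'w': 0, 'd': 10}
cfg['u'] = 3 → {'w': 0, 'd': 10, 'u': 3}
cfg['g'] = cfg['u']+5 = 8 → {'w': 0, 'd': 10, 'u': 3, 'g': 8}

{'w': 0, 'd': 10, 'u': 3, 'g': 8}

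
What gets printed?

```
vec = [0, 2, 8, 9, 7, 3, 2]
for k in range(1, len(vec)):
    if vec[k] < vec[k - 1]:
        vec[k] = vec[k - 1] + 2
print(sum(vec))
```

k=1: 2>=0, unchanged → [0, 2, 8, 9, 7, 3, 2]
k=2: 8>=2, unchanged → [0, 2, 8, 9, 7, 3, 2]
k=3: 9>=8, unchanged → [0, 2, 8, 9, 7, 3, 2]
k=4: 7<9, vec[4] = 9+2 = 11 → [0, 2, 8, 9, 11, 3, 2]
k=5: 3<11, vec[5] = 11+2 = 13 → [0, 2, 8, 9, 11, 13, 2]
k=6: 2<13, vec[6] = 13+2 = 15 → [0, 2, 8, 9, 11, 13, 15]
sum = 58

58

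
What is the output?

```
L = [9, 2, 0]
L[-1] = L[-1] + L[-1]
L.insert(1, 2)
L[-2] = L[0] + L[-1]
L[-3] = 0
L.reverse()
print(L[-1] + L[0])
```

9

L[-1] = L[-1]+L[-1] = 0+0 = 0 → [9, 2, 0]
insert 2 at 1 → [9, 2, 2, 0]
L[-2] = L[0]+L[-1] = 9+0 = 9 → [9, 2, 9, 0]
L[-3] = 0 → [9, 0, 9, 0]
reverse → [0, 9, 0, 9]
L[-1]+L[0] = 9+0 = 9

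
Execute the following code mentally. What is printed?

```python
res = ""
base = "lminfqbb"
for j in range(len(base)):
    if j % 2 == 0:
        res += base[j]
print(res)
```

lifb

j=0: add 'l' → 'l'
j=1: skip
j=2: add 'i' → 'li'
j=3: skip
j=4: add 'f' → 'lif'
j=5: skip
j=6: add 'b' → 'lifb'
j=7: skip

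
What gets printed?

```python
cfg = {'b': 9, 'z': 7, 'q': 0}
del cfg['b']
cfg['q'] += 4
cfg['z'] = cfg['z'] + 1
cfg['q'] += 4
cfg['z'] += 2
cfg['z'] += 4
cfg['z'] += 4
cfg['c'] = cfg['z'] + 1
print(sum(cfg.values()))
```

del 'b' → {'z': 7, 'q': 0}
cfg['q'] = 0+4 = 4 → {'z': 7, 'q': 4}
cfg['z'] = cfg['z']+1 = 8 → {'z': 8, 'q': 4}
cfg['q'] = 4+4 = 8 → {'z': 8, 'q': 8}
cfg['z'] = 8+2 = 10 → {'z': 10, 'q': 8}
cfg['z'] = 10+4 = 14 → {'z': 14, 'q': 8}
cfg['z'] = 14+4 = 18 → {'z': 18, 'q': 8}
cfg['c'] = cfg['z']+1 = 19 → {'z': 18, 'q': 8, 'c': 19}
sum of values = 45

45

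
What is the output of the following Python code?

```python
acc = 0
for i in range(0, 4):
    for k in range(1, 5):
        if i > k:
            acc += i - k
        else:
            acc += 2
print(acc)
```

30

i=0,k=1: not 0>1, acc = 0+2 = 2
i=0,k=2: not 0>2, acc = 2+2 = 4
i=0,k=3: not 0>3, acc = 4+2 = 6
i=0,k=4: not 0>4, acc = 6+2 = 8
i=1,k=1: not 1>1, acc = 8+2 = 10
i=1,k=2: not 1>2, acc = 10+2 = 12
i=1,k=3: not 1>3, acc = 12+2 = 14
i=1,k=4: not 1>4, acc = 14+2 = 16
i=2,k=1: 2>1, acc = 16+1 = 17
i=2,k=2: not 2>2, acc = 17+2 = 19
i=2,k=3: not 2>3, acc = 19+2 = 21
i=2,k=4: not 2>4, acc = 21+2 = 23
i=3,k=1: 3>1, acc = 23+2 = 25
i=3,k=2: 3>2, acc = 25+1 = 26
i=3,k=3: not 3>3, acc = 26+2 = 28
i=3,k=4: not 3>4, acc = 28+2 = 30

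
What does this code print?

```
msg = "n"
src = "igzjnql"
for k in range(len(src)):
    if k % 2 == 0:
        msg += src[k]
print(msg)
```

k=0: add 'i' → 'ni'
k=1: skip
k=2: add 'z' → 'niz'
k=3: skip
k=4: add 'n' → 'nizn'
k=5: skip
k=6: add 'l' → 'niznl'

niznl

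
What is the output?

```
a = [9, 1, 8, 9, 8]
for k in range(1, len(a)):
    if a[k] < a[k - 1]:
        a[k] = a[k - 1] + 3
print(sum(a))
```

75

k=1: 1<9, a[1] = 9+3 = 12 → [9, 12, 8, 9, 8]
k=2: 8<12, a[2] = 12+3 = 15 → [9, 12, 15, 9, 8]
k=3: 9<15, a[3] = 15+3 = 18 → [9, 12, 15, 18, 8]
k=4: 8<18, a[4] = 18+3 = 21 → [9, 12, 15, 18, 21]
sum = 75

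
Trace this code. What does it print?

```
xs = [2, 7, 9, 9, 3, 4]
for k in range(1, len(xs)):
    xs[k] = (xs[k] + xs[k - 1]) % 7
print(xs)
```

k=1: xs[1] = (7+2)%7 = 2 → [2, 2, 9, 9, 3, 4]
k=2: xs[2] = (9+2)%7 = 4 → [2, 2, 4, 9, 3, 4]
k=3: xs[3] = (9+4)%7 = 6 → [2, 2, 4, 6, 3, 4]
k=4: xs[4] = (3+6)%7 = 2 → [2, 2, 4, 6, 2, 4]
k=5: xs[5] = (4+2)%7 = 6 → [2, 2, 4, 6, 2, 6]

[2, 2, 4, 6, 2, 6]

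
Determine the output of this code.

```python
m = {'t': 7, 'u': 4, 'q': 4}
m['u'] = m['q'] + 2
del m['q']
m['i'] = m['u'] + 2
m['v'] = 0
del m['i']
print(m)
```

{'t': 7, 'u': 6, 'v': 0}

m['u'] = m['q']+2 = 6 → {'t': 7, 'u': 6, 'q': 4}
del 'q' → {'t': 7, 'u': 6}
m['i'] = m['u']+2 = 8 → {'t': 7, 'u': 6, 'i': 8}
m['v'] = 0 → {'t': 7, 'u': 6, 'i': 8, 'v': 0}
del 'i' → {'t': 7, 'u': 6, 'v': 0}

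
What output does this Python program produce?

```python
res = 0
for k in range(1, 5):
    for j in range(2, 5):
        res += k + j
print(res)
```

66

k=1,j=2: res = 0+3 = 3
k=1,j=3: res = 3+4 = 7
k=1,j=4: res = 7+5 = 12
k=2,j=2: res = 12+4 = 16
k=2,j=3: res = 16+5 = 21
k=2,j=4: res = 21+6 = 27
k=3,j=2: res = 27+5 = 32
k=3,j=3: res = 32+6 = 38
k=3,j=4: res = 38+7 = 45
k=4,j=2: res = 45+6 = 51
k=4,j=3: res = 51+7 = 58
k=4,j=4: res = 58+8 = 66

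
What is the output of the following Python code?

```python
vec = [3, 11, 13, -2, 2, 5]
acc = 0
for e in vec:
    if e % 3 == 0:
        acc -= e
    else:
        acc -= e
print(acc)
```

e=3: %3==0, acc = 0-3 = -3
e=11: not %3==0, acc = (-3)-11 = -14
e=13: not %3==0, acc = (-14)-13 = -27
e=-2: not %3==0, acc = (-27)-(-2) = -25
e=2: not %3==0, acc = (-25)-2 = -27
e=5: not %3==0, acc = (-27)-5 = -32

-32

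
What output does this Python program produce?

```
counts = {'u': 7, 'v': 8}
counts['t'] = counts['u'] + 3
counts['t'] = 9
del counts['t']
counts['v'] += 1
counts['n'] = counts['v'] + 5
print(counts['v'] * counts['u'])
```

counts['t'] = counts['u']+3 = 10 → {'u': 7, 'v': 8, 't': 10}
counts['t'] = 9 → {'u': 7, 'v': 8, 't': 9}
del 't' → {'u': 7, 'v': 8}
counts['v'] = 8+1 = 9 → {'u': 7, 'v': 9}
counts['n'] = counts['v']+5 = 14 → {'u': 7, 'v': 9, 'n': 14}
counts['v']*counts['u'] = 9*7 = 63

63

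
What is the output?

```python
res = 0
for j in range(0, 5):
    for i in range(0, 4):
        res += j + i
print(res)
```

j=0,i=0: res = 0+0 = 0
j=0,i=1: res = 0+1 = 1
j=0,i=2: res = 1+2 = 3
j=0,i=3: res = 3+3 = 6
j=1,i=0: res = 6+1 = 7
j=1,i=1: res = 7+2 = 9
j=1,i=2: res = 9+3 = 12
j=1,i=3: res = 12+4 = 16
j=2,i=0: res = 16+2 = 18
j=2,i=1: res = 18+3 = 21
j=2,i=2: res = 21+4 = 25
j=2,i=3: res = 25+5 = 30
j=3,i=0: res = 30+3 = 33
j=3,i=1: res = 33+4 = 37
j=3,i=2: res = 37+5 = 42
j=3,i=3: res = 42+6 = 48
j=4,i=0: res = 48+4 = 52
j=4,i=1: res = 52+5 = 57
j=4,i=2: res = 57+6 = 63
j=4,i=3: res = 63+7 = 70

70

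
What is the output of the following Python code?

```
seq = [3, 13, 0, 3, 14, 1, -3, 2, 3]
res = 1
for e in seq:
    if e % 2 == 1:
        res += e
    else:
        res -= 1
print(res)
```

18

e=3: odd, res = 1+3 = 4
e=13: odd, res = 4+13 = 17
e=0: not odd, res = 17-1 = 16
e=3: odd, res = 16+3 = 19
e=14: not odd, res = 19-1 = 18
e=1: odd, res = 18+1 = 19
e=-3: odd, res = 19+(-3) = 16
e=2: not odd, res = 16-1 = 15
e=3: odd, res = 15+3 = 18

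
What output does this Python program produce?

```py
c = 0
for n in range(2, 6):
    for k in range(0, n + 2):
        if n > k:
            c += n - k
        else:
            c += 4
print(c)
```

n=2,k=0: 2>0, c = 0+2 = 2
n=2,k=1: 2>1, c = 2+1 = 3
n=2,k=2: not 2>2, c = 3+4 = 7
n=2,k=3: not 2>3, c = 7+4 = 11
n=3,k=0: 3>0, c = 11+3 = 14
n=3,k=1: 3>1, c = 14+2 = 16
n=3,k=2: 3>2, c = 16+1 = 17
n=3,k=3: not 3>3, c = 17+4 = 21
n=3,k=4: not 3>4, c = 21+4 = 25
n=4,k=0: 4>0, c = 25+4 = 29
n=4,k=1: 4>1, c = 29+3 = 32
n=4,k=2: 4>2, c = 32+2 = 34
n=4,k=3: 4>3, c = 34+1 = 35
n=4,k=4: not 4>4, c = 35+4 = 39
n=4,k=5: not 4>5, c = 39+4 = 43
n=5,k=0: 5>0, c = 43+5 = 48
n=5,k=1: 5>1, c = 48+4 = 52
n=5,k=2: 5>2, c = 52+3 = 55
n=5,k=3: 5>3, c = 55+2 = 57
n=5,k=4: 5>4, c = 57+1 = 58
n=5,k=5: not 5>5, c = 58+4 = 62
n=5,k=6: not 5>6, c = 62+4 = 66

66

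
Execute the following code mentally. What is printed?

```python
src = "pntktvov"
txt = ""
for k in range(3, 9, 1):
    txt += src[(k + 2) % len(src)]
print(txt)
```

vovpnt

k=3: add src[5]='v' → 'v'
k=4: add src[6]='o' → 'vo'
k=5: add src[7]='v' → 'vov'
k=6: add src[0]='p' → 'vovp'
k=7: add src[1]='n' → 'vovpn'
k=8: add src[2]='t' → 'vovpnt'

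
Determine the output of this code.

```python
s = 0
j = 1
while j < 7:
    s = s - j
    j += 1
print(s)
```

j=1: s = 0-1 = -1
j=2: s = (-1)-2 = -3
j=3: s = (-3)-3 = -6
j=4: s = (-6)-4 = -10
j=5: s = (-10)-5 = -15
j=6: s = (-15)-6 = -21

-21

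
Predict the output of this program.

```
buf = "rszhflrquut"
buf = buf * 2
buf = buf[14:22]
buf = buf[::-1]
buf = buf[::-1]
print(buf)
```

hflrquut

repeat ×2 → 'rszhflrquutrszhflrquut'
slice [14:22] → 'hflrquut'
reverse → 'tuuqrlfh'
reverse → 'hflrquut'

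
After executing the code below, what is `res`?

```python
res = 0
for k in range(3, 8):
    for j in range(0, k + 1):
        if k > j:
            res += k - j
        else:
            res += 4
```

100

k=3,j=0: 3>0, res = 0+3 = 3
k=3,j=1: 3>1, res = 3+2 = 5
k=3,j=2: 3>2, res = 5+1 = 6
k=3,j=3: not 3>3, res = 6+4 = 10
k=4,j=0: 4>0, res = 10+4 = 14
k=4,j=1: 4>1, res = 14+3 = 17
k=4,j=2: 4>2, res = 17+2 = 19
k=4,j=3: 4>3, res = 19+1 = 20
k=4,j=4: not 4>4, res = 20+4 = 24
k=5,j=0: 5>0, res = 24+5 = 29
k=5,j=1: 5>1, res = 29+4 = 33
k=5,j=2: 5>2, res = 33+3 = 36
k=5,j=3: 5>3, res = 36+2 = 38
k=5,j=4: 5>4, res = 38+1 = 39
k=5,j=5: not 5>5, res = 39+4 = 43
k=6,j=0: 6>0, res = 43+6 = 49
k=6,j=1: 6>1, res = 49+5 = 54
k=6,j=2: 6>2, res = 54+4 = 58
k=6,j=3: 6>3, res = 58+3 = 61
k=6,j=4: 6>4, res = 61+2 = 63
k=6,j=5: 6>5, res = 63+1 = 64
k=6,j=6: not 6>6, res = 64+4 = 68
k=7,j=0: 7>0, res = 68+7 = 75
k=7,j=1: 7>1, res = 75+6 = 81
k=7,j=2: 7>2, res = 81+5 = 86
k=7,j=3: 7>3, res = 86+4 = 90
k=7,j=4: 7>4, res = 90+3 = 93
k=7,j=5: 7>5, res = 93+2 = 95
k=7,j=6: 7>6, res = 95+1 = 96
k=7,j=7: not 7>7, res = 96+4 = 100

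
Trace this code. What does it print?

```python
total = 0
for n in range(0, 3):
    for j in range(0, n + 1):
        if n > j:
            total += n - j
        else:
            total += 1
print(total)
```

n=0,j=0: not 0>0, total = 0+1 = 1
n=1,j=0: 1>0, total = 1+1 = 2
n=1,j=1: not 1>1, total = 2+1 = 3
n=2,j=0: 2>0, total = 3+2 = 5
n=2,j=1: 2>1, total = 5+1 = 6
n=2,j=2: not 2>2, total = 6+1 = 7

7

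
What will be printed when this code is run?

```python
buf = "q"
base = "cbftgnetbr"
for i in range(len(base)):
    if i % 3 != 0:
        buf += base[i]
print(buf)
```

i=0: skip
i=1: add 'b' → 'qb'
i=2: add 'f' → 'qbf'
i=3: skip
i=4: add 'g' → 'qbfg'
i=5: add 'n' → 'qbfgn'
i=6: skip
i=7: add 't' → 'qbfgnt'
i=8: add 'b' → 'qbfgntb'
i=9: skip

qbfgntb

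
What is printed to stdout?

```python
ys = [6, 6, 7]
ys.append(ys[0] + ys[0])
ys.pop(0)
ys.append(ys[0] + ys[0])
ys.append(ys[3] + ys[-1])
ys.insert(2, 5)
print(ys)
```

append ys[0]+ys[0] = 6+6 = 12 → [6, 6, 7, 12]
pop(0) removes 6 → [6, 7, 12]
append ys[0]+ys[0] = 6+6 = 12 → [6, 7, 12, 12]
append ys[3]+ys[-1] = 12+12 = 24 → [6, 7, 12, 12, 24]
insert 5 at 2 → [6, 7, 5, 12, 12, 24]

[6, 7, 5, 12, 12, 24]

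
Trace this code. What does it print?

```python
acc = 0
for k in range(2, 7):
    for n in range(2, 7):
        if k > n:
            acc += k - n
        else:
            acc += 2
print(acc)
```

k=2,n=2: not 2>2, acc = 0+2 = 2
k=2,n=3: not 2>3, acc = 2+2 = 4
k=2,n=4: not 2>4, acc = 4+2 = 6
k=2,n=5: not 2>5, acc = 6+2 = 8
k=2,n=6: not 2>6, acc = 8+2 = 10
k=3,n=2: 3>2, acc = 10+1 = 11
k=3,n=3: not 3>3, acc = 11+2 = 13
k=3,n=4: not 3>4, acc = 13+2 = 15
k=3,n=5: not 3>5, acc = 15+2 = 17
k=3,n=6: not 3>6, acc = 17+2 = 19
k=4,n=2: 4>2, acc = 19+2 = 21
k=4,n=3: 4>3, acc = 21+1 = 22
k=4,n=4: not 4>4, acc = 22+2 = 24
k=4,n=5: not 4>5, acc = 24+2 = 26
k=4,n=6: not 4>6, acc = 26+2 = 28
k=5,n=2: 5>2, acc = 28+3 = 31
k=5,n=3: 5>3, acc = 31+2 = 33
k=5,n=4: 5>4, acc = 33+1 = 34
k=5,n=5: not 5>5, acc = 34+2 = 36
k=5,n=6: not 5>6, acc = 36+2 = 38
k=6,n=2: 6>2, acc = 38+4 = 42
k=6,n=3: 6>3, acc = 42+3 = 45
k=6,n=4: 6>4, acc = 45+2 = 47
k=6,n=5: 6>5, acc = 47+1 = 48
k=6,n=6: not 6>6, acc = 48+2 = 50

50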